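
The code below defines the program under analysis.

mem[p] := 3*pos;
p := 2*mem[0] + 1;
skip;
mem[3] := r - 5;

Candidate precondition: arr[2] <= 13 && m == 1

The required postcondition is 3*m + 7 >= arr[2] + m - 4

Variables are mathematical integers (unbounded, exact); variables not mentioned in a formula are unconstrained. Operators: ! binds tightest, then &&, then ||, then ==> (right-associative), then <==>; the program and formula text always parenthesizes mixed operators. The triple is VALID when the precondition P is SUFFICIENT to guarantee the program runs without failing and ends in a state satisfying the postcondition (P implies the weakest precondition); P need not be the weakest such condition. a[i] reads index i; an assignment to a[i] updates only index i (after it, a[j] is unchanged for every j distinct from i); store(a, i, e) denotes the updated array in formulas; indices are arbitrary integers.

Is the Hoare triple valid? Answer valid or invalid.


Working backward. After the program, the postcondition 3*m + 7 >= arr[2] + m - 4 must hold; in canonical form it is 2*m >= arr[2] - 11.
Before mem[3] := r - 5: 2*m >= arr[2] - 11
Before skip: 2*m >= arr[2] - 11
Before p := 2*mem[0] + 1: 2*m >= arr[2] - 11
Before mem[p] := 3*pos: 2*m >= arr[2] - 11
The weakest precondition is 2*m >= arr[2] - 11.
Check whether arr[2] <= 13 && m == 1 implies it.
Every state satisfying the precondition satisfies the weakest precondition: the implication holds.
Answer: valid


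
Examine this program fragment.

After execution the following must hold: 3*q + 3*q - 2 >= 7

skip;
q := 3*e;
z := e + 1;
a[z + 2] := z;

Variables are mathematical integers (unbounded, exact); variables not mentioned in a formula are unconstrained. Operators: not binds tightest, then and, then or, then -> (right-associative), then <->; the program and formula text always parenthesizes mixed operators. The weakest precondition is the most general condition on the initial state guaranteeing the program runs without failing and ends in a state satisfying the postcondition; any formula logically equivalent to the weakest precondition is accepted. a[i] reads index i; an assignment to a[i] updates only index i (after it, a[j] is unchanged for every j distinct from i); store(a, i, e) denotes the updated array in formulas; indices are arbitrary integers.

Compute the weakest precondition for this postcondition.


Working backward. After the program, the postcondition 3*q + 3*q - 2 >= 7 must hold; in canonical form it is 6*q >= 9.
Before a[z + 2] := z: 6*q >= 9
Before z := e + 1: 6*q >= 9
Before q := 3*e: 18*e >= 9
Before skip: 18*e >= 9
Answer: WP = 18*e >= 9


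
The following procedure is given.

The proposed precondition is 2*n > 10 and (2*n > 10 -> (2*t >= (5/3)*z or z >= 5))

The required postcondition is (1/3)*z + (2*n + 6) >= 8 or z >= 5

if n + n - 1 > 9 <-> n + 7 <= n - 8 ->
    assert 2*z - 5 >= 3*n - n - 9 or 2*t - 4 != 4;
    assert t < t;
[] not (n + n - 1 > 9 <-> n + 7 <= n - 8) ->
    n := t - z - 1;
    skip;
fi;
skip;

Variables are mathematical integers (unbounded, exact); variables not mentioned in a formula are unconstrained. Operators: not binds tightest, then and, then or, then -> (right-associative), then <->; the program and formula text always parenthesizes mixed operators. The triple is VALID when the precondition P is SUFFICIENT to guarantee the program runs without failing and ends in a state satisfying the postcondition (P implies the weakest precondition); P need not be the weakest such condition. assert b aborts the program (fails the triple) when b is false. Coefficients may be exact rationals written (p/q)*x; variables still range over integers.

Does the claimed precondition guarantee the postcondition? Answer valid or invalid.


Working backward. After the program, the postcondition (1/3)*z + (2*n + 6) >= 8 or z >= 5 must hold; in canonical form it is 2*n + (1/3)*z >= 2 or z >= 5.
Before skip: 2*n + (1/3)*z >= 2 or z >= 5
Then branch requires false; else branch requires 2*t >= (5/3)*z + 4 or z >= 5.
Before the if: 2*n > 10 and (2*n > 10 -> (2*t >= (5/3)*z + 4 or z >= 5))
The weakest precondition is 2*n > 10 and (2*n > 10 -> (2*t >= (5/3)*z + 4 or z >= 5)).
Check whether 2*n > 10 and (2*n > 10 -> (2*t >= (5/3)*z or z >= 5)) implies it.
Countermodel: at the initial state n = 6, t = 0, z = 0, the precondition holds but the weakest precondition fails.
Answer: invalid


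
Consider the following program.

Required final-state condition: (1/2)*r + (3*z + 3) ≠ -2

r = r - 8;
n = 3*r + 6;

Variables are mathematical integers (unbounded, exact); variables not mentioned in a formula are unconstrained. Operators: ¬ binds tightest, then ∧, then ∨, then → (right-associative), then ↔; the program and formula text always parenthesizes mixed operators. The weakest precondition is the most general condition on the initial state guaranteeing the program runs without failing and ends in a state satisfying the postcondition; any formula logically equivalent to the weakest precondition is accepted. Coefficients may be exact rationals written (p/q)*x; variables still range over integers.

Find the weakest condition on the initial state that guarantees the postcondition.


Working backward. After the program, the postcondition (1/2)*r + (3*z + 3) ≠ -2 must hold; in canonical form it is (1/2)*r + 3*z ≠ -5.
Before n := 3*r + 6: (1/2)*r + 3*z ≠ -5
Before r := r - 8: (1/2)*r + 3*z ≠ -1
Answer: WP = (1/2)*r + 3*z ≠ -1


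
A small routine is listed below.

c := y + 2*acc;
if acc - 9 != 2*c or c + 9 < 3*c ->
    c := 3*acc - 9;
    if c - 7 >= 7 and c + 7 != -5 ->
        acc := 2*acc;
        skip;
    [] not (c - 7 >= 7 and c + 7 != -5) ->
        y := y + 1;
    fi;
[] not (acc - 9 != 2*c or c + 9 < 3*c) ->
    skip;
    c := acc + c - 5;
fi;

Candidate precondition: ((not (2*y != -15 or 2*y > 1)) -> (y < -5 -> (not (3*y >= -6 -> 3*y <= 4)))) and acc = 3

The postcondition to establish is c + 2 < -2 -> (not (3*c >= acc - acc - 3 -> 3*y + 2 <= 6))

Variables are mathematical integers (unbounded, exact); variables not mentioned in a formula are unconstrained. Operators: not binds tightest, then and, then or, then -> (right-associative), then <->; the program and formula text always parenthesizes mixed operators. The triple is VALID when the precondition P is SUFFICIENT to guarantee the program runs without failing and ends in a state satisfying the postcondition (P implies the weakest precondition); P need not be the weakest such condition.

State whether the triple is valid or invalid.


Working backward. After the program, the postcondition c + 2 < -2 -> (not (3*c >= acc - acc - 3 -> 3*y + 2 <= 6)) must hold; in canonical form it is c < -4 -> (not (3*c >= -3 -> 3*y <= 4)).
Then branch requires ((3*acc >= 23 and 3*acc != -3) -> (3*acc < 5 -> (not (9*acc >= 24 -> 3*y <= 4)))) and ((not (3*acc >= 23 and 3*acc != -3)) -> (3*acc < 5 -> (not (9*acc >= 24 -> 3*y <= 1)))); else branch requires acc + c < 1 -> (not (3*acc + 3*c >= 12 -> 3*y <= 4)).
Before the if: ((acc != 2*c + 9 or 2*c > 9) -> (((3*acc >= 23 and 3*acc != -3) -> (3*acc < 5 -> (not (9*acc >= 24 -> 3*y <= 4)))) and ((not (3*acc >= 23 and 3*acc != -3)) -> (3*acc < 5 -> (not (9*acc >= 24 -> 3*y <= 1)))))) and ((not (acc != 2*c + 9 or 2*c > 9)) -> (acc + c < 1 -> (not (3*acc + 3*c >= 12 -> 3*y <= 4))))
Before c := y + 2*acc: ((3*acc + 2*y != -9 or 4*acc + 2*y > 9) -> (((3*acc >= 23 and 3*acc != -3) -> (3*acc < 5 -> (not (9*acc >= 24 -> 3*y <= 4)))) and ((not (3*acc >= 23 and 3*acc != -3)) -> (3*acc < 5 -> (not (9*acc >= 24 -> 3*y <= 1)))))) and ((not (3*acc + 2*y != -9 or 4*acc + 2*y > 9)) -> (3*acc + y < 1 -> (not (9*acc + 3*y >= 12 -> 3*y <= 4))))
The weakest precondition is ((3*acc + 2*y != -9 or 4*acc + 2*y > 9) -> (((3*acc >= 23 and 3*acc != -3) -> (3*acc < 5 -> (not (9*acc >= 24 -> 3*y <= 4)))) and ((not (3*acc >= 23 and 3*acc != -3)) -> (3*acc < 5 -> (not (9*acc >= 24 -> 3*y <= 1)))))) and ((not (3*acc + 2*y != -9 or 4*acc + 2*y > 9)) -> (3*acc + y < 1 -> (not (9*acc + 3*y >= 12 -> 3*y <= 4)))).
Check whether ((not (2*y != -15 or 2*y > 1)) -> (y < -5 -> (not (3*y >= -6 -> 3*y <= 4)))) and acc = 3 implies it.
Countermodel: at the initial state acc = 3, y = -9, the precondition holds but the weakest precondition fails.
Answer: invalid


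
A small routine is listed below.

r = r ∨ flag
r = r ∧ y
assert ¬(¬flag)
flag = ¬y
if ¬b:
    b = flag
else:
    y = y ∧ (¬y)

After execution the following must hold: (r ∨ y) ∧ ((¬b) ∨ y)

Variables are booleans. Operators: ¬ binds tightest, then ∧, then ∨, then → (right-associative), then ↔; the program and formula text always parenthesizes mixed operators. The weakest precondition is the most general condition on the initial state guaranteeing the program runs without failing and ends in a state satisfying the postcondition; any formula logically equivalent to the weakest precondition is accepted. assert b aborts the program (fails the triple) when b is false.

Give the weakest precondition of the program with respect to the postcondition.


Working backward. After the program, (r ∨ y) ∧ ((¬b) ∨ y) must hold.
Then branch requires (r ∨ y) ∧ ((¬flag) ∨ y); else branch requires r ∧ (¬b).
Before the if: ((¬b) → ((r ∨ y) ∧ ((¬flag) ∨ y))) ∧ (b → (r ∧ (¬b)))
Before flag := ¬y: ((¬b) → ((r ∨ y) ∧ y)) ∧ (b → (r ∧ (¬b)))
Before assert ¬(¬flag): flag ∧ ((¬b) → ((r ∨ y) ∧ y)) ∧ (b → (r ∧ (¬b)))
Before r := r ∧ y: flag ∧ ((¬b) → (((r ∧ y) ∨ y) ∧ y)) ∧ (b → (r ∧ y ∧ (¬b)))
Before r := r ∨ flag: flag ∧ ((¬b) → ((((r ∨ flag) ∧ y) ∨ y) ∧ y)) ∧ (b → ((r ∨ flag) ∧ y ∧ (¬b)))
Answer: WP = flag ∧ ((¬b) → ((((r ∨ flag) ∧ y) ∨ y) ∧ y)) ∧ (b → ((r ∨ flag) ∧ y ∧ (¬b)))


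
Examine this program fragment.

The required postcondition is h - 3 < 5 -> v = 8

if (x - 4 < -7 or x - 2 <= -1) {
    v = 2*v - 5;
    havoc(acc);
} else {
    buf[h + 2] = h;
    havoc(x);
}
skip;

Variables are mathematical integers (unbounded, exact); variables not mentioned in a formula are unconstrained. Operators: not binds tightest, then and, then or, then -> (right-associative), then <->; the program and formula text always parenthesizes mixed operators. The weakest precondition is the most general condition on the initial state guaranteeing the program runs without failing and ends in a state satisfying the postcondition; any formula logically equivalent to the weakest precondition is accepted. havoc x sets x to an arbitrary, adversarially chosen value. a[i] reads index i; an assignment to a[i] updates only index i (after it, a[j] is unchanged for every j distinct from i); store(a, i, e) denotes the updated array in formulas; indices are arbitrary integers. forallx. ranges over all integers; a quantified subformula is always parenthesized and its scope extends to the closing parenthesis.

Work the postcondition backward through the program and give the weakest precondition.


Working backward. After the program, the postcondition h - 3 < 5 -> v = 8 must hold; in canonical form it is h < 8 -> v = 8.
Before skip: h < 8 -> v = 8
Then branch requires h < 8 -> 2*v = 13; else branch requires h < 8 -> v = 8.
Before the if: ((x < -3 or x <= 1) -> (h < 8 -> 2*v = 13)) and ((not (x < -3 or x <= 1)) -> (h < 8 -> v = 8))
Answer: WP = ((x < -3 or x <= 1) -> (h < 8 -> 2*v = 13)) and ((not (x < -3 or x <= 1)) -> (h < 8 -> v = 8))


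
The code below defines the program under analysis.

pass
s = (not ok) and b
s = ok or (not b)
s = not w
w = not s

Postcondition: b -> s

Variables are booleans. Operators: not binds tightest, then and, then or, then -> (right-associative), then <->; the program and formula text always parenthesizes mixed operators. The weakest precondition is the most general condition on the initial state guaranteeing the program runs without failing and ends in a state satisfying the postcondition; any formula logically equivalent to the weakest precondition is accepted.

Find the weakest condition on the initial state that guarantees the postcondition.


Working backward. After the program, b -> s must hold.
Before w := not s: b -> s
Before s := not w: b -> (not w)
Before s := ok or (not b): b -> (not w)
Before s := (not ok) and b: b -> (not w)
Before skip: b -> (not w)
Answer: WP = b -> (not w)


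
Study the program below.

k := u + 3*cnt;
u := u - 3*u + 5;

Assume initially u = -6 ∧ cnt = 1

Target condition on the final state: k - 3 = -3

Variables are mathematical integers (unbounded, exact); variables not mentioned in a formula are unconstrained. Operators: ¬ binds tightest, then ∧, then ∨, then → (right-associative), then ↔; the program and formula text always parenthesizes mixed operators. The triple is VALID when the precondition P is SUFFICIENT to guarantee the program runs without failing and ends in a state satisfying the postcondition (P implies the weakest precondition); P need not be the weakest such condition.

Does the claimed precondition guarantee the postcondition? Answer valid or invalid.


Working backward. After the program, the postcondition k - 3 = -3 must hold; in canonical form it is k = 0.
Before u := u - 3*u + 5: k = 0
Before k := u + 3*cnt: 3*cnt + u = 0
The weakest precondition is 3*cnt + u = 0.
Check whether u = -6 ∧ cnt = 1 implies it.
Countermodel: at the initial state cnt = 1, u = -6, the precondition holds but the weakest precondition fails.
Answer: invalid


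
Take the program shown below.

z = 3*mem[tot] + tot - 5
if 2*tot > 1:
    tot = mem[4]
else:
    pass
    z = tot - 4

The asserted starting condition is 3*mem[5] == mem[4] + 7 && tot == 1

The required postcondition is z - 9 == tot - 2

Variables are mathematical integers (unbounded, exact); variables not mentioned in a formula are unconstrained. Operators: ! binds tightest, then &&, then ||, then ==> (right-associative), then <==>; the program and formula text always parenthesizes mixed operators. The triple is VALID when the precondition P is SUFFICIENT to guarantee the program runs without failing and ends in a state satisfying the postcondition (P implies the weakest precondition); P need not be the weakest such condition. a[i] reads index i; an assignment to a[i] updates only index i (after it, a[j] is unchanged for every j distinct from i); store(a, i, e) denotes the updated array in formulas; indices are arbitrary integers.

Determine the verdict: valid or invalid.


Working backward. After the program, the postcondition z - 9 == tot - 2 must hold; in canonical form it is z == tot + 7.
Then branch requires z == mem[4] + 7; else branch requires false.
Before the if: (2*tot > 1 ==> z == mem[4] + 7) && 2*tot > 1
Before z := 3*mem[tot] + tot - 5: (2*tot > 1 ==> 3*mem[tot] + tot == mem[4] + 12) && 2*tot > 1
The weakest precondition is (2*tot > 1 ==> 3*mem[tot] + tot == mem[4] + 12) && 2*tot > 1.
Check whether 3*mem[5] == mem[4] + 7 && tot == 1 implies it.
Countermodel: at the initial state mem = {[1] = 27728, [4] = -10, [5] = -1, elsewhere 27728}, tot = 1, the precondition holds but the weakest precondition fails.
Answer: invalid


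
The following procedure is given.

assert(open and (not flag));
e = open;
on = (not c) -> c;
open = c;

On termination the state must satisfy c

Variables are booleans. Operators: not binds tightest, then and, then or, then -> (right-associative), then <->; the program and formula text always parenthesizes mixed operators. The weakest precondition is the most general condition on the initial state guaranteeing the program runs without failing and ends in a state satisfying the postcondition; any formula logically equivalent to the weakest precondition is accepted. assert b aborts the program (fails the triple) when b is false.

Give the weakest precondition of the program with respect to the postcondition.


Working backward. After the program, c must hold.
Before open := c: c
Before on := (not c) -> c: c
Before e := open: c
Before assert open and (not flag): open and (not flag) and c
Answer: WP = open and (not flag) and c


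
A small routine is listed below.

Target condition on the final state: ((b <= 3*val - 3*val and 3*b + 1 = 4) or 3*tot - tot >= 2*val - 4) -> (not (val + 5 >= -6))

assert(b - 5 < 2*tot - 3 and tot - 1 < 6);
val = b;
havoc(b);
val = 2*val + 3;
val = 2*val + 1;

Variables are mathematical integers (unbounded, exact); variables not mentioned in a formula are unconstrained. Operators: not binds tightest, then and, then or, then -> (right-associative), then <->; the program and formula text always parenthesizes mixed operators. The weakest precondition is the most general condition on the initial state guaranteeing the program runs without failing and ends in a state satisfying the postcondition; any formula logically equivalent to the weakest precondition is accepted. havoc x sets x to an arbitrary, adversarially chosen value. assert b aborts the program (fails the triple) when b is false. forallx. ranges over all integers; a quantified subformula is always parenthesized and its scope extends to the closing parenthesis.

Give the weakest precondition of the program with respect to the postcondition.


Working backward. After the program, the postcondition ((b <= 3*val - 3*val and 3*b + 1 = 4) or 3*tot - tot >= 2*val - 4) -> (not (val + 5 >= -6)) must hold; in canonical form it is ((b <= 0 and 3*b = 3) or 2*tot >= 2*val - 4) -> (not (val >= -11)).
Before val := 2*val + 1: ((b <= 0 and 3*b = 3) or 2*tot >= 4*val - 2) -> (not (2*val >= -12))
Before val := 2*val + 3: ((b <= 0 and 3*b = 3) or 2*tot >= 8*val + 10) -> (not (4*val >= -18))
Before havoc b: forall b_1. (((b_1 <= 0 and 3*b_1 = 3) or 2*tot >= 8*val + 10) -> (not (4*val >= -18)))
Before val := b: forall b_1. (((b_1 <= 0 and 3*b_1 = 3) or 2*tot >= 8*b + 10) -> (not (4*b >= -18)))
Before assert b - 5 < 2*tot - 3 and tot - 1 < 6: b < 2*tot + 2 and tot < 7 and (forall b_1. (((b_1 <= 0 and 3*b_1 = 3) or 2*tot >= 8*b + 10) -> (not (4*b >= -18))))
Answer: WP = b < 2*tot + 2 and tot < 7 and (forall b_1. (((b_1 <= 0 and 3*b_1 = 3) or 2*tot >= 8*b + 10) -> (not (4*b >= -18))))


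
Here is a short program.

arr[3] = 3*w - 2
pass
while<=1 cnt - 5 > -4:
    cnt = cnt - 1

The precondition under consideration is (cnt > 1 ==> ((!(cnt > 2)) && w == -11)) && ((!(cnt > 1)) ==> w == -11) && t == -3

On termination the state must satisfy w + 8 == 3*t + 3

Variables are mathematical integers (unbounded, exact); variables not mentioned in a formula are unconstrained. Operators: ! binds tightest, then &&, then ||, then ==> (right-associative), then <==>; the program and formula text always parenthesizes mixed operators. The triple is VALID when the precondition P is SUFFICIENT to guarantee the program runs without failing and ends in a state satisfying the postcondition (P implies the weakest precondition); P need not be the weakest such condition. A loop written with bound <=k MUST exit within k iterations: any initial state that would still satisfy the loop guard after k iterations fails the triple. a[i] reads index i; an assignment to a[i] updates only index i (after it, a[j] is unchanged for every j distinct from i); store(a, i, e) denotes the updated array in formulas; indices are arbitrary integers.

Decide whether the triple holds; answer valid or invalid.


Working backward. After the program, the postcondition w + 8 == 3*t + 3 must hold; in canonical form it is w == 3*t - 5.
Before the loop (bound <=1), unroll the exhaustion recursion (WP_0 = exit-now case; WP_j = one more guarded iteration, up to j = 1):
  WP_0: (!(cnt > 1)) && w == 3*t - 5
  WP_1: (cnt > 1 ==> ((!(cnt > 2)) && w == 3*t - 5)) && ((!(cnt > 1)) ==> w == 3*t - 5)
So before the loop: (cnt > 1 ==> ((!(cnt > 2)) && w == 3*t - 5)) && ((!(cnt > 1)) ==> w == 3*t - 5)
Before skip: (cnt > 1 ==> ((!(cnt > 2)) && w == 3*t - 5)) && ((!(cnt > 1)) ==> w == 3*t - 5)
Before arr[3] := 3*w - 2: (cnt > 1 ==> ((!(cnt > 2)) && w == 3*t - 5)) && ((!(cnt > 1)) ==> w == 3*t - 5)
The weakest precondition is (cnt > 1 ==> ((!(cnt > 2)) && w == 3*t - 5)) && ((!(cnt > 1)) ==> w == 3*t - 5).
Check whether (cnt > 1 ==> ((!(cnt > 2)) && w == -11)) && ((!(cnt > 1)) ==> w == -11) && t == -3 implies it.
Countermodel: at the initial state cnt = 0, t = -3, w = -11, the precondition holds but the weakest precondition fails.
Answer: invalid


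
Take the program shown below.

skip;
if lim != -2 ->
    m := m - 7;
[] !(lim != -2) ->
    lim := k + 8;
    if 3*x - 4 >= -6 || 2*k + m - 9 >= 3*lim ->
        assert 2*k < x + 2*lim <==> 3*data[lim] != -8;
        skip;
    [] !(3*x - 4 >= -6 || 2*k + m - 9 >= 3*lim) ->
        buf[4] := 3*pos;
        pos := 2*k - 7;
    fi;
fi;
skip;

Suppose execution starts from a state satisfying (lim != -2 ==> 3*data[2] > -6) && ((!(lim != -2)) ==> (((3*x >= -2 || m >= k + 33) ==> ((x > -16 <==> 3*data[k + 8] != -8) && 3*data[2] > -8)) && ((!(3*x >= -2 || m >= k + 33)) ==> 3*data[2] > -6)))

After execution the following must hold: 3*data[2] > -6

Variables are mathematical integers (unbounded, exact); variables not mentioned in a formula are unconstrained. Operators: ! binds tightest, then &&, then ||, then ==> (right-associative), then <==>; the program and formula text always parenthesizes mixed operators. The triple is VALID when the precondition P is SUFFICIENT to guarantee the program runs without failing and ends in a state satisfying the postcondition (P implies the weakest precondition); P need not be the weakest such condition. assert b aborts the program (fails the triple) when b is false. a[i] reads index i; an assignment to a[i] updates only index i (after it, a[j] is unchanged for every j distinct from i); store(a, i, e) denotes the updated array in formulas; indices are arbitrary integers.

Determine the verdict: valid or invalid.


Working backward. After the program, 3*data[2] > -6 must hold.
Before skip: 3*data[2] > -6
Then branch requires 3*data[2] > -6; else branch requires ((3*x >= -2 || m >= k + 33) ==> ((x > -16 <==> 3*data[k + 8] != -8) && 3*data[2] > -6)) && ((!(3*x >= -2 || m >= k + 33)) ==> 3*data[2] > -6).
Before the if: (lim != -2 ==> 3*data[2] > -6) && ((!(lim != -2)) ==> (((3*x >= -2 || m >= k + 33) ==> ((x > -16 <==> 3*data[k + 8] != -8) && 3*data[2] > -6)) && ((!(3*x >= -2 || m >= k + 33)) ==> 3*data[2] > -6)))
Before skip: (lim != -2 ==> 3*data[2] > -6) && ((!(lim != -2)) ==> (((3*x >= -2 || m >= k + 33) ==> ((x > -16 <==> 3*data[k + 8] != -8) && 3*data[2] > -6)) && ((!(3*x >= -2 || m >= k + 33)) ==> 3*data[2] > -6)))
The weakest precondition is (lim != -2 ==> 3*data[2] > -6) && ((!(lim != -2)) ==> (((3*x >= -2 || m >= k + 33) ==> ((x > -16 <==> 3*data[k + 8] != -8) && 3*data[2] > -6)) && ((!(3*x >= -2 || m >= k + 33)) ==> 3*data[2] > -6))).
Check whether (lim != -2 ==> 3*data[2] > -6) && ((!(lim != -2)) ==> (((3*x >= -2 || m >= k + 33) ==> ((x > -16 <==> 3*data[k + 8] != -8) && 3*data[2] > -8)) && ((!(3*x >= -2 || m >= k + 33)) ==> 3*data[2] > -6))) implies it.
Countermodel: at the initial state data = {[-25] = -2, [2] = -2, elsewhere -2}, k = -33, lim = -2, m = 0, x = -1, the precondition holds but the weakest precondition fails.
Answer: invalid


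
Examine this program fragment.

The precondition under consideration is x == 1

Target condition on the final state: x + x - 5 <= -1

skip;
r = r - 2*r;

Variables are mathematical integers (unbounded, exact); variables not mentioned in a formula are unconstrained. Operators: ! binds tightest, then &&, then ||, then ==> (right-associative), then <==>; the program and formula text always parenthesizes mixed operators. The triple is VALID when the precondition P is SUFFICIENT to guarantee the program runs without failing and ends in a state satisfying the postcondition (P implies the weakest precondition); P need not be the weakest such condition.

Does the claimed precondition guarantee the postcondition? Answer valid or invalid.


Working backward. After the program, the postcondition x + x - 5 <= -1 must hold; in canonical form it is 2*x <= 4.
Before r := r - 2*r: 2*x <= 4
Before skip: 2*x <= 4
The weakest precondition is 2*x <= 4.
Check whether x == 1 implies it.
Every state satisfying the precondition satisfies the weakest precondition: the implication holds.
Answer: valid


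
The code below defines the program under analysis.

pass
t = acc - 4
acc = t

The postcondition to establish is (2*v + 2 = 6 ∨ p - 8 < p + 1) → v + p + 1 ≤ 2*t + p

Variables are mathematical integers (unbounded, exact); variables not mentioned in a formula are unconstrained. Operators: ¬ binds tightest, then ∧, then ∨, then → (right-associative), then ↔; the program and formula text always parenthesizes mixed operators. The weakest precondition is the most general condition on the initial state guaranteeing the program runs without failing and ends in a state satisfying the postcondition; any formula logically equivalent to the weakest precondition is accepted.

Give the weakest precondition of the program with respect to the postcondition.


Working backward. After the program, the postcondition (2*v + 2 = 6 ∨ p - 8 < p + 1) → v + p + 1 ≤ 2*t + p must hold; in canonical form it is v ≤ 2*t - 1.
Before acc := t: v ≤ 2*t - 1
Before t := acc - 4: v ≤ 2*acc - 9
Before skip: v ≤ 2*acc - 9
Answer: WP = v ≤ 2*acc - 9


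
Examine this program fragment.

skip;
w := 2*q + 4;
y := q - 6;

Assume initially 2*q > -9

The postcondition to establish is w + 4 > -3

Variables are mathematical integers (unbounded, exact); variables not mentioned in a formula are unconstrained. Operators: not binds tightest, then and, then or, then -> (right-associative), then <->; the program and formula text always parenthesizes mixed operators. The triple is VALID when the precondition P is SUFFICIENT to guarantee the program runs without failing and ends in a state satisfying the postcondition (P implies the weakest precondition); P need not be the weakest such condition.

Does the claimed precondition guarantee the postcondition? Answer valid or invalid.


Working backward. After the program, the postcondition w + 4 > -3 must hold; in canonical form it is w > -7.
Before y := q - 6: w > -7
Before w := 2*q + 4: 2*q > -11
Before skip: 2*q > -11
The weakest precondition is 2*q > -11.
Check whether 2*q > -9 implies it.
Every state satisfying the precondition satisfies the weakest precondition: the implication holds.
Answer: valid


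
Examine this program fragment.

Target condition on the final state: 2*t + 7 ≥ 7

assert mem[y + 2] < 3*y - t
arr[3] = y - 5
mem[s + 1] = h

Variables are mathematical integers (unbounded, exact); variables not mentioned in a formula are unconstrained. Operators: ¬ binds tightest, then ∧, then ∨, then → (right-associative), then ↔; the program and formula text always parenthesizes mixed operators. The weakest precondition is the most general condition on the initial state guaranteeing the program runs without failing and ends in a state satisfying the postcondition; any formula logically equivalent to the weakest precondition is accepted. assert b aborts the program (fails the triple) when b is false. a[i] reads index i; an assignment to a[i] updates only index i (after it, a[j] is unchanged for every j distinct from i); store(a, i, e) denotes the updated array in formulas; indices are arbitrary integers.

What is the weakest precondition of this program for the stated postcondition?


Working backward. After the program, the postcondition 2*t + 7 ≥ 7 must hold; in canonical form it is 2*t ≥ 0.
Before mem[s + 1] := h: 2*t ≥ 0
Before arr[3] := y - 5: 2*t ≥ 0
Before assert mem[y + 2] < 3*y - t: mem[y + 2] + t < 3*y ∧ 2*t ≥ 0
Answer: WP = mem[y + 2] + t < 3*y ∧ 2*t ≥ 0


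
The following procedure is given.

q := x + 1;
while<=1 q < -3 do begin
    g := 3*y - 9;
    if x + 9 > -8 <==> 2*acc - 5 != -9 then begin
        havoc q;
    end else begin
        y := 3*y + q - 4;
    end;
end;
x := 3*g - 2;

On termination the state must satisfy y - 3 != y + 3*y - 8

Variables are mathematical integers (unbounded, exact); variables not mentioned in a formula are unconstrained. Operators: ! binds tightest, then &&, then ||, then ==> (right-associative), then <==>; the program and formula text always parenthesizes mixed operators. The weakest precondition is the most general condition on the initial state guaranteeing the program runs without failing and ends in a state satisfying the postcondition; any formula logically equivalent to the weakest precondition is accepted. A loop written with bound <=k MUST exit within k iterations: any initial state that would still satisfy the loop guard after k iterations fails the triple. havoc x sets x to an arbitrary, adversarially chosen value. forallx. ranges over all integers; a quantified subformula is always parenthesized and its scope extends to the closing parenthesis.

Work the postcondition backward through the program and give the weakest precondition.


Working backward. After the program, the postcondition y - 3 != y + 3*y - 8 must hold; in canonical form it is 3*y != 5.
Before x := 3*g - 2: 3*y != 5
Before the loop (bound <=1), unroll the exhaustion recursion (WP_0 = exit-now case; WP_j = one more guarded iteration, up to j = 1):
  WP_0: (!(q < -3)) && 3*y != 5
  WP_1: (q < -3 ==> (((x > -17 <==> 2*acc != -4) ==> (forall q_1. ((!(q_1 < -3)) && 3*y != 5))) && ((!(x > -17 <==> 2*acc != -4)) ==> ((!(q < -3)) && 3*q + 9*y != 17)))) && ((!(q < -3)) ==> 3*y != 5)
So before the loop: (q < -3 ==> (((x > -17 <==> 2*acc != -4) ==> (forall q_1. ((!(q_1 < -3)) && 3*y != 5))) && ((!(x > -17 <==> 2*acc != -4)) ==> ((!(q < -3)) && 3*q + 9*y != 17)))) && ((!(q < -3)) ==> 3*y != 5)
Before q := x + 1: (x < -4 ==> (((x > -17 <==> 2*acc != -4) ==> (forall q_1. ((!(q_1 < -3)) && 3*y != 5))) && ((!(x > -17 <==> 2*acc != -4)) ==> ((!(x < -4)) && 3*x + 9*y != 14)))) && ((!(x < -4)) ==> 3*y != 5)
Answer: WP = (x < -4 ==> (((x > -17 <==> 2*acc != -4) ==> (forall q_1. ((!(q_1 < -3)) && 3*y != 5))) && ((!(x > -17 <==> 2*acc != -4)) ==> ((!(x < -4)) && 3*x + 9*y != 14)))) && ((!(x < -4)) ==> 3*y != 5)


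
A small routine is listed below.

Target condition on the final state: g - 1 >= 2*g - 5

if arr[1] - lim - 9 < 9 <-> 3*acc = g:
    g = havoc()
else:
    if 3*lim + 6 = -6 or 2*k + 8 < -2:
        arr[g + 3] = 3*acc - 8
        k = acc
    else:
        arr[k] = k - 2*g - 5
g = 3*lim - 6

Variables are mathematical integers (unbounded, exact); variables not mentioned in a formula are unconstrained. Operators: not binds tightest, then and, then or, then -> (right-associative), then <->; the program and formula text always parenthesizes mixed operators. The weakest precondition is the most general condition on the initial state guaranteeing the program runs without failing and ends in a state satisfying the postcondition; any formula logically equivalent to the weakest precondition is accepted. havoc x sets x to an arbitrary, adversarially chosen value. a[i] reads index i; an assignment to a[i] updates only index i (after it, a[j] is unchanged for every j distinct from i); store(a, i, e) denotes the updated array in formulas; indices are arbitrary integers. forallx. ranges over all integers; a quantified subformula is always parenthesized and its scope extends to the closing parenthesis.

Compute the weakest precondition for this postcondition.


Working backward. After the program, the postcondition g - 1 >= 2*g - 5 must hold; in canonical form it is g <= 4.
Before g := 3*lim - 6: 3*lim <= 10
Then branch requires 3*lim <= 10; else branch requires ((3*lim = -12 or 2*k < -10) -> 3*lim <= 10) and ((not (3*lim = -12 or 2*k < -10)) -> 3*lim <= 10).
Before the if: ((arr[1] < lim + 18 <-> 3*acc = g) -> 3*lim <= 10) and ((not (arr[1] < lim + 18 <-> 3*acc = g)) -> (((3*lim = -12 or 2*k < -10) -> 3*lim <= 10) and ((not (3*lim = -12 or 2*k < -10)) -> 3*lim <= 10)))
Answer: WP = ((arr[1] < lim + 18 <-> 3*acc = g) -> 3*lim <= 10) and ((not (arr[1] < lim + 18 <-> 3*acc = g)) -> (((3*lim = -12 or 2*k < -10) -> 3*lim <= 10) and ((not (3*lim = -12 or 2*k < -10)) -> 3*lim <= 10)))


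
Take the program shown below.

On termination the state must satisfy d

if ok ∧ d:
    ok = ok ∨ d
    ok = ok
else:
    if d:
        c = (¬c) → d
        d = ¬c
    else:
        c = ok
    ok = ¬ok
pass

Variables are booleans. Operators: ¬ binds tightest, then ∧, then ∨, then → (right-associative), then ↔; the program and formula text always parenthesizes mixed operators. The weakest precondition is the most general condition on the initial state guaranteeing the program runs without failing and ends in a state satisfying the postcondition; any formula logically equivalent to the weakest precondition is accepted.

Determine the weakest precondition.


Working backward. After the program, d must hold.
Before skip: d
Then branch requires d; else branch requires (d → (¬((¬c) → d))) ∧ ((¬d) → d).
Before the if: ((ok ∧ d) → d) ∧ ((¬(ok ∧ d)) → ((d → (¬((¬c) → d))) ∧ ((¬d) → d)))
Answer: WP = ((ok ∧ d) → d) ∧ ((¬(ok ∧ d)) → ((d → (¬((¬c) → d))) ∧ ((¬d) → d)))


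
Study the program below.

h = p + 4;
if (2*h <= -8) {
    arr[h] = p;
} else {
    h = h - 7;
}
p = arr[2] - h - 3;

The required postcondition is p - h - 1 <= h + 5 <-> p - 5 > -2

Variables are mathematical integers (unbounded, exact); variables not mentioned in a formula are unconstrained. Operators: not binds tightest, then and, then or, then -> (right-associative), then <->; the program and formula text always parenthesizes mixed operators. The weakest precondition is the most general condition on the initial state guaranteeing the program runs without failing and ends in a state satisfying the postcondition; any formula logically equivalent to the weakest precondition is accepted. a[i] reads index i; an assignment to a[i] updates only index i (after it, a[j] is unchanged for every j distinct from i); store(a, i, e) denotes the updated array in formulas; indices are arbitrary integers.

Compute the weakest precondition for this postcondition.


Working backward. After the program, the postcondition p - h - 1 <= h + 5 <-> p - 5 > -2 must hold; in canonical form it is p <= 2*h + 6 <-> p > 3.
Before p := arr[2] - h - 3: arr[2] <= 3*h + 9 <-> arr[2] > h + 6
Then branch requires store(arr, h, p)[2] <= 3*h + 9 <-> store(arr, h, p)[2] > h + 6; else branch requires arr[2] <= 3*h - 12 <-> arr[2] > h - 1.
Before the if: (2*h <= -8 -> (store(arr, h, p)[2] <= 3*h + 9 <-> store(arr, h, p)[2] > h + 6)) and ((not (2*h <= -8)) -> (arr[2] <= 3*h - 12 <-> arr[2] > h - 1))
Before h := p + 4: (2*p <= -16 -> (store(arr, p + 4, p)[2] <= 3*p + 21 <-> store(arr, p + 4, p)[2] > p + 10)) and ((not (2*p <= -16)) -> (arr[2] <= 3*p <-> arr[2] > p + 3))
Answer: WP = (2*p <= -16 -> (store(arr, p + 4, p)[2] <= 3*p + 21 <-> store(arr, p + 4, p)[2] > p + 10)) and ((not (2*p <= -16)) -> (arr[2] <= 3*p <-> arr[2] > p + 3))


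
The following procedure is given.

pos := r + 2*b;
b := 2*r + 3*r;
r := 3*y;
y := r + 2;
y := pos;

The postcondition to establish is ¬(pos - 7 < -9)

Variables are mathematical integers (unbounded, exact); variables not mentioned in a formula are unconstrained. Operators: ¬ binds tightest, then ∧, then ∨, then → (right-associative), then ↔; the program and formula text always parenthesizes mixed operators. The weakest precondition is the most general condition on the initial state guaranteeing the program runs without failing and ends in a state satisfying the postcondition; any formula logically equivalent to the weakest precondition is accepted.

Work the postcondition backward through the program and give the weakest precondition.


Working backward. After the program, the postcondition ¬(pos - 7 < -9) must hold; in canonical form it is ¬(pos < -2).
Before y := pos: ¬(pos < -2)
Before y := r + 2: ¬(pos < -2)
Before r := 3*y: ¬(pos < -2)
Before b := 2*r + 3*r: ¬(pos < -2)
Before pos := r + 2*b: ¬(2*b + r < -2)
Answer: WP = ¬(2*b + r < -2)


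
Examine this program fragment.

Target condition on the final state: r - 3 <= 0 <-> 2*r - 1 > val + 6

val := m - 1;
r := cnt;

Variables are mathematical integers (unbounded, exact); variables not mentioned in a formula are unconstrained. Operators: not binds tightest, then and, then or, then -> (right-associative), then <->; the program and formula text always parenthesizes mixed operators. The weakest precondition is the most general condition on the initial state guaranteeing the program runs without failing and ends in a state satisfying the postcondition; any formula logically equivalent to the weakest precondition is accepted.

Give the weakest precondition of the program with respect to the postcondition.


Working backward. After the program, the postcondition r - 3 <= 0 <-> 2*r - 1 > val + 6 must hold; in canonical form it is r <= 3 <-> 2*r > val + 7.
Before r := cnt: cnt <= 3 <-> 2*cnt > val + 7
Before val := m - 1: cnt <= 3 <-> 2*cnt > m + 6
Answer: WP = cnt <= 3 <-> 2*cnt > m + 6


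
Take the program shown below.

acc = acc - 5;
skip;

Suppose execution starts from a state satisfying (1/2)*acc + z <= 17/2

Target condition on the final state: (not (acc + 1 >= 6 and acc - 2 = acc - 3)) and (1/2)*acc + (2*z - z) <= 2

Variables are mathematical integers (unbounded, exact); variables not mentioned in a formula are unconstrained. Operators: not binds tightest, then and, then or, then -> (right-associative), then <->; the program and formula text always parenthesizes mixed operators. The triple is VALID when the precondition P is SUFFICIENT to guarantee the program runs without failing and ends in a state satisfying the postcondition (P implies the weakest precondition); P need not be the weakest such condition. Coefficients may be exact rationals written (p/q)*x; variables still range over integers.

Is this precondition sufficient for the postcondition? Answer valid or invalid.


Working backward. After the program, the postcondition (not (acc + 1 >= 6 and acc - 2 = acc - 3)) and (1/2)*acc + (2*z - z) <= 2 must hold; in canonical form it is (1/2)*acc + z <= 2.
Before skip: (1/2)*acc + z <= 2
Before acc := acc - 5: (1/2)*acc + z <= 9/2
The weakest precondition is (1/2)*acc + z <= 9/2.
Check whether (1/2)*acc + z <= 17/2 implies it.
Countermodel: at the initial state acc = 10, z = 0, the precondition holds but the weakest precondition fails.
Answer: invalid


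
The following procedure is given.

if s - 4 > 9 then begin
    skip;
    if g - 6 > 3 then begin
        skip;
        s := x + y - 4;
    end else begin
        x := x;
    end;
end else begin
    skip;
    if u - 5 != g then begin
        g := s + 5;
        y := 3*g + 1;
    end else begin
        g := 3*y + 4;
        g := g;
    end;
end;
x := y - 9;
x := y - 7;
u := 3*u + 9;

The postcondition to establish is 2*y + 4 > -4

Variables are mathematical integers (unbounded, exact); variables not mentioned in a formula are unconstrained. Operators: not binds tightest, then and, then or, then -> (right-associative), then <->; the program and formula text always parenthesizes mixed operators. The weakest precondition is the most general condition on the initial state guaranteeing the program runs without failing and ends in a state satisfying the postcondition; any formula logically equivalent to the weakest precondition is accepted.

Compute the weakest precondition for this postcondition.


Working backward. After the program, the postcondition 2*y + 4 > -4 must hold; in canonical form it is 2*y > -8.
Before u := 3*u + 9: 2*y > -8
Before x := y - 7: 2*y > -8
Before x := y - 9: 2*y > -8
Then branch requires (g > 9 -> 2*y > -8) and ((not (g > 9)) -> 2*y > -8); else branch requires (u != g + 5 -> 6*s > -40) and ((not (u != g + 5)) -> 2*y > -8).
Before the if: (s > 13 -> ((g > 9 -> 2*y > -8) and ((not (g > 9)) -> 2*y > -8))) and ((not (s > 13)) -> ((u != g + 5 -> 6*s > -40) and ((not (u != g + 5)) -> 2*y > -8)))
Answer: WP = (s > 13 -> ((g > 9 -> 2*y > -8) and ((not (g > 9)) -> 2*y > -8))) and ((not (s > 13)) -> ((u != g + 5 -> 6*s > -40) and ((not (u != g + 5)) -> 2*y > -8)))


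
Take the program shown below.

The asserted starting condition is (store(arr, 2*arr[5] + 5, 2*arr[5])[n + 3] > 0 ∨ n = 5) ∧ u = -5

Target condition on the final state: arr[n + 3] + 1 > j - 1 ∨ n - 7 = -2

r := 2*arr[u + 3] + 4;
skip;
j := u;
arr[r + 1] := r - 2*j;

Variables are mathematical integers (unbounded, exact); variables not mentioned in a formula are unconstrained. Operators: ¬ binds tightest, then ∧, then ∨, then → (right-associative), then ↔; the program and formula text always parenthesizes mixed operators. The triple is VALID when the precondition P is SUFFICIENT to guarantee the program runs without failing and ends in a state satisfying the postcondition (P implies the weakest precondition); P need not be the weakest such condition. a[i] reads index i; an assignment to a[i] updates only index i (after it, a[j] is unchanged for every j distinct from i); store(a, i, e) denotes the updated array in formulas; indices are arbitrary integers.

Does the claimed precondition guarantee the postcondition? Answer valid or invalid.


Working backward. After the program, the postcondition arr[n + 3] + 1 > j - 1 ∨ n - 7 = -2 must hold; in canonical form it is arr[n + 3] > j - 2 ∨ n = 5.
Before arr[r + 1] := r - 2*j: store(arr, r + 1, -2*j + r)[n + 3] > j - 2 ∨ n = 5
Before j := u: store(arr, r + 1, r - 2*u)[n + 3] > u - 2 ∨ n = 5
Before skip: store(arr, r + 1, r - 2*u)[n + 3] > u - 2 ∨ n = 5
Before r := 2*arr[u + 3] + 4: store(arr, 2*arr[u + 3] + 5, 2*arr[u + 3] - 2*u + 4)[n + 3] > u - 2 ∨ n = 5
The weakest precondition is store(arr, 2*arr[u + 3] + 5, 2*arr[u + 3] - 2*u + 4)[n + 3] > u - 2 ∨ n = 5.
Check whether (store(arr, 2*arr[5] + 5, 2*arr[5])[n + 3] > 0 ∨ n = 5) ∧ u = -5 implies it.
Countermodel: at the initial state arr = {[-17] = 1, [-2] = -11, [5] = 17801, [35607] = 2, elsewhere 2}, n = -20, u = -5, the precondition holds but the weakest precondition fails.
Answer: invalid
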